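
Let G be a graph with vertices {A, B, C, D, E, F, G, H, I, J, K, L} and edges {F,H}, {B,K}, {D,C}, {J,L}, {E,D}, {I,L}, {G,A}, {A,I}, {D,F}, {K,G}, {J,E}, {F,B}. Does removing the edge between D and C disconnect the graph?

Removing D-C leaves no path between D and C: the component count goes from 1 to 2. So it is a bridge.

Yes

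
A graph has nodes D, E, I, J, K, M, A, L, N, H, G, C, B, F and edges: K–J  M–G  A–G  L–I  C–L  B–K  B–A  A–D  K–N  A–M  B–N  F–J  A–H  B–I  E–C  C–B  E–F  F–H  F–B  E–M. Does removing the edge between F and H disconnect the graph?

No

After removing F–H, the path F-B-A-H still connects them, so the edge is not a bridge.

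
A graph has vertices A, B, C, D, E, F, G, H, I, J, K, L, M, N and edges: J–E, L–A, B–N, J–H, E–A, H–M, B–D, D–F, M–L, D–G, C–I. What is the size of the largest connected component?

6

K is isolated — a component by itself.
Starting from C we can reach C, I. That is one component of size 2.
Starting from B we can reach B, D, F, G, N. That is one component of size 5.
Starting from A we can reach A, E, H, J, L, M. That is one component of size 6.
The largest has 6 vertices.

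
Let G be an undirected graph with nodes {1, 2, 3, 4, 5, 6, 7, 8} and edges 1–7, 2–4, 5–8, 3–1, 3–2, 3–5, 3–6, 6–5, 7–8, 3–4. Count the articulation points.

Removing 3 increases the component count from 1 to 2, so 3 is a cut vertex.
By contrast removing 4 leaves 1 component; it is not a cut vertex. No other vertex is a cut vertex either.

1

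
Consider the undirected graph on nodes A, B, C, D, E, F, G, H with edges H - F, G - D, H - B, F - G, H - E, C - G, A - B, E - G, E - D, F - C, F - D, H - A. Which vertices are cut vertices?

H

Removing H increases the component count from 1 to 2, so H is a cut vertex.
By contrast removing A leaves 1 component; it is not a cut vertex. No other vertex is a cut vertex either.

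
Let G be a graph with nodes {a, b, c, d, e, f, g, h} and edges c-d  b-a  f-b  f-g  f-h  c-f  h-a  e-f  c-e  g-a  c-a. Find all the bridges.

c-d

The edges on the cycle f-g-a-h-f are not bridges since each lies on that cycle.
But removing d-c disconnects d from c — this is a bridge.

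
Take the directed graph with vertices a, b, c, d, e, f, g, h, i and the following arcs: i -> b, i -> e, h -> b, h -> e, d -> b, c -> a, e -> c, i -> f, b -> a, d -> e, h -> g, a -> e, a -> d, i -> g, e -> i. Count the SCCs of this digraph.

4

{a, b, c, d, e, i} are all mutually reachable — one SCC of size 6.
{h} is an SCC by itself.
{f} is an SCC by itself.
{g} is an SCC by itself.
That gives 4 strongly connected components.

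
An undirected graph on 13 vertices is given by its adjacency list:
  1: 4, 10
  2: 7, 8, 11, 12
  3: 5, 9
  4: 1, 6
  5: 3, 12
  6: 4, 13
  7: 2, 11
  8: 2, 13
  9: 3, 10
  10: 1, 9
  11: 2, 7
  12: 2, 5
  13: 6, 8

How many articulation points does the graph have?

1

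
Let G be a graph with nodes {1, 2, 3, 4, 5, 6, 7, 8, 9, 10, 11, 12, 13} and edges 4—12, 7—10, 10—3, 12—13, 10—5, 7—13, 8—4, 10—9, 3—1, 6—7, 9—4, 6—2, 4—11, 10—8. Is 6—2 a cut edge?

Yes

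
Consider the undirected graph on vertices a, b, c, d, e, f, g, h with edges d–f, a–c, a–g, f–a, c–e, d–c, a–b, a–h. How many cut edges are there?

4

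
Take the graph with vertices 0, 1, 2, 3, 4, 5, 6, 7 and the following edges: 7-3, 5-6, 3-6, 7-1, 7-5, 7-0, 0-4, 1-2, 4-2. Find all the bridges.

none

The edges on the cycle 7-5-6-3-7 are not bridges since each lies on that cycle.
Every edge lies on some cycle, so there are no bridges.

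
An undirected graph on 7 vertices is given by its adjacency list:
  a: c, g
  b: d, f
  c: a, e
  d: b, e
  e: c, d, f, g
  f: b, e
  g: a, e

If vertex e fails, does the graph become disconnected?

Yes

Deleting e raises the number of components from 1 to 2, so e is a cut vertex.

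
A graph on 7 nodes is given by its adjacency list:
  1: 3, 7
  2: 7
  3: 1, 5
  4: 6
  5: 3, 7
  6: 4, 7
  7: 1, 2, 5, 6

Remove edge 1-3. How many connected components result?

1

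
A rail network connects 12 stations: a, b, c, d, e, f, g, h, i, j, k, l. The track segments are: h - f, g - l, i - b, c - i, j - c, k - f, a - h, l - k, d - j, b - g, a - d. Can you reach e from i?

No

The component containing i is {a, b, c, d, f, g, h, i, j, k, l}, and e is not in it.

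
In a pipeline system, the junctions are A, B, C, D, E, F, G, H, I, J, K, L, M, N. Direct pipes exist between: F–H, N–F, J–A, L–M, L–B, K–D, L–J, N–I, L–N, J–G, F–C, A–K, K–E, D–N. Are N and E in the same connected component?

From N we can reach A, B, C, D, E, F, G, H, I, J, K, L, M, N, which includes E.

Yes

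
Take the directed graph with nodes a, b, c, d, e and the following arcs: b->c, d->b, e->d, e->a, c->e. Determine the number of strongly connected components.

{b, c, d, e} are all mutually reachable — one SCC of size 4.
{a} is an SCC by itself.
That gives 2 strongly connected components.

2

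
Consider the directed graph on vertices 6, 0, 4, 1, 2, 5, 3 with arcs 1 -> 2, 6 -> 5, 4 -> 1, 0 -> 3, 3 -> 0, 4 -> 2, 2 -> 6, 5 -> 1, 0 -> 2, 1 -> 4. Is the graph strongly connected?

There is no directed path from 6 to 3, so the graph is not strongly connected.

No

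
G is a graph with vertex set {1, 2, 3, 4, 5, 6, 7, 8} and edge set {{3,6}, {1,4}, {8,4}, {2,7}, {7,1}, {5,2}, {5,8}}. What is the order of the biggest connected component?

6

Starting from 3 we can reach 3, 6. That is one component of size 2.
Starting from 1 we can reach 1, 2, 4, 5, 7, 8. That is one component of size 6.
The largest has 6 vertices.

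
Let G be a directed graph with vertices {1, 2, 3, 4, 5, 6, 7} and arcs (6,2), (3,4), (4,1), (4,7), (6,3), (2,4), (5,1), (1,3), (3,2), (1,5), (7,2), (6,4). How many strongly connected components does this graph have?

2

{1, 2, 3, 4, 5, 7} are all mutually reachable — one SCC of size 6.
{6} is an SCC by itself.
That gives 2 strongly connected components.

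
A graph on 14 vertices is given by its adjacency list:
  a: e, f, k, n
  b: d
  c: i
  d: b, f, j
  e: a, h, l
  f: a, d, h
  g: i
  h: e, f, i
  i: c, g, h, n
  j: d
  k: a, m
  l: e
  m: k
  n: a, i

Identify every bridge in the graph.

The edges on the cycle f-h-i-n-a-f are not bridges since each lies on that cycle.
But removing c-i disconnects c from i; removing g-i disconnects g from i; removing a-k disconnects a from k; removing b-d disconnects b from d — these are bridges.
In total 8 edges are bridges.

a-k, b-d, c-i, d-f, d-j, e-l, g-i, k-m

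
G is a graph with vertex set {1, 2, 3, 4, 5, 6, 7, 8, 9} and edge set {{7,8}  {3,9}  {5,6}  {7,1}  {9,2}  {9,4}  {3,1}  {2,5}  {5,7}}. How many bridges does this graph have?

3

The edges on the cycle 3-9-2-5-7-1-3 are not bridges since each lies on that cycle.
But removing 5–6 disconnects 5 from 6; removing 9–4 disconnects 9 from 4; removing 8–7 disconnects 8 from 7 — these are bridges.
That makes 3 bridges.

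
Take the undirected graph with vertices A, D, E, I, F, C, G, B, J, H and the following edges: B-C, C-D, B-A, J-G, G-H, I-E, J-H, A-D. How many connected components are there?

F is isolated — a component by itself.
Starting from E we can reach E, I. That is one component of size 2.
Starting from G we can reach G, H, J. That is one component of size 3.
Starting from A we can reach A, B, C, D. That is one component of size 4.
Total: 4 components.

4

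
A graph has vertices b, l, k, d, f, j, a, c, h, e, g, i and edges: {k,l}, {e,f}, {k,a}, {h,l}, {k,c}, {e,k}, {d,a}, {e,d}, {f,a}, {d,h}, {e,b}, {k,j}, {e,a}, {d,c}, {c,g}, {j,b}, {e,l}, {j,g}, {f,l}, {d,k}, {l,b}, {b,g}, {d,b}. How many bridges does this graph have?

The edges on the cycle k-j-b-l-k are not bridges since each lies on that cycle.
Every edge lies on some cycle, so there are no bridges.

0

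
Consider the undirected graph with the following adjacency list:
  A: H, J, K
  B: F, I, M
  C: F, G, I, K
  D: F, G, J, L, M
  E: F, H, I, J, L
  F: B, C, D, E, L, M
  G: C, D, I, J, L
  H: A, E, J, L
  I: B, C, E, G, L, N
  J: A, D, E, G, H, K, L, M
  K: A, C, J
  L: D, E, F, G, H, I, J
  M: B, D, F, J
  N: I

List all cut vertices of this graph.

I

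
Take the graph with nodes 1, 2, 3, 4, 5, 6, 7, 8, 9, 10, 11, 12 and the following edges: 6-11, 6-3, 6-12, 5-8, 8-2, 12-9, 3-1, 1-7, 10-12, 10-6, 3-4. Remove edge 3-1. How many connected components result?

3

Before removal there are 2 components.
3-1 is a bridge — removing it separates 3's side from 1's side.
After removal: 3 components.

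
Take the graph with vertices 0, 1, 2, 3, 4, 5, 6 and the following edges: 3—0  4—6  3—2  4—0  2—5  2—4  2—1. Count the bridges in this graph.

3

The edges on the cycle 3-2-4-0-3 are not bridges since each lies on that cycle.
But removing 2—5 disconnects 2 from 5; removing 1—2 disconnects 1 from 2; removing 6—4 disconnects 6 from 4 — these are bridges.
That makes 3 bridges.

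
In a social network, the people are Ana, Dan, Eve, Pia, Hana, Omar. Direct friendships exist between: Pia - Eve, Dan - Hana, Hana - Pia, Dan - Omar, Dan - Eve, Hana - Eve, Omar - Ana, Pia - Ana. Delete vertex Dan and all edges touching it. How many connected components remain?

1

With Dan gone, the remaining components are: {Ana, Eve, Pia, Hana, Omar}.
That is 1 component.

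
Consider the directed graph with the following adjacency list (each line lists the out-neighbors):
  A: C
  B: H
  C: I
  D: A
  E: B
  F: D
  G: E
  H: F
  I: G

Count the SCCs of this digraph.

1

{A, B, C, D, E, F, G, H, I} are all mutually reachable — one SCC of size 9.
That gives 1 strongly connected component.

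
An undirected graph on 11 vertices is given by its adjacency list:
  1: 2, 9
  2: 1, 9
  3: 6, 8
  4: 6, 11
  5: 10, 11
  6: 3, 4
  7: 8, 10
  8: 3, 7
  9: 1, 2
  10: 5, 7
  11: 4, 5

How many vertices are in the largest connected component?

8

Starting from 1 we can reach 1, 2, 9. That is one component of size 3.
Starting from 3 we can reach 3, 4, 5, 6, 7, 8, 10, 11. That is one component of size 8.
The largest has 8 vertices.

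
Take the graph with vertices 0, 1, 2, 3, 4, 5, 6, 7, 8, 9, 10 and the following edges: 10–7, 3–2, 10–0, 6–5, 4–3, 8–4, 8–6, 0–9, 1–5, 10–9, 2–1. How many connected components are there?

2

Starting from 0 we can reach 0, 7, 9, 10. That is one component of size 4.
Starting from 1 we can reach 1, 2, 3, 4, 5, 6, 8. That is one component of size 7.
Total: 2 components.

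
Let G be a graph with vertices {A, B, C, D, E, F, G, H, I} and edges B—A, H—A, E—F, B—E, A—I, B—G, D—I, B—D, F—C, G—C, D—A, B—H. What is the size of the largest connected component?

9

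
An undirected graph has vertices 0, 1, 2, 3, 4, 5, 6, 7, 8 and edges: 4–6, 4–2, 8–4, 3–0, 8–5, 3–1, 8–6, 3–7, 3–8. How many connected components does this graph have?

1

Starting from 0 we can reach 0, 1, 2, 3, 4, 5, 6, 7, 8. That is one component of size 9.
Total: 1 component.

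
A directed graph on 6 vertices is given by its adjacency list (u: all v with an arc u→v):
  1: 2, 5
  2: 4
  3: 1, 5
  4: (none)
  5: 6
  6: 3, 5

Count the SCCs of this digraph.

3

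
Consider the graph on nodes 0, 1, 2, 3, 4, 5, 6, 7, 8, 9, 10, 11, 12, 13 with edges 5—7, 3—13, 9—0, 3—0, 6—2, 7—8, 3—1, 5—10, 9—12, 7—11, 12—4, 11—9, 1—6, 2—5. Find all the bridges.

The edges on the cycle 3-1-6-2-5-7-11-9-0-3 are not bridges since each lies on that cycle.
But removing 3—13 disconnects 3 from 13; removing 8—7 disconnects 8 from 7; removing 12—9 disconnects 12 from 9; removing 12—4 disconnects 12 from 4 — these are bridges.
In total 5 edges are bridges.

10-5, 12-4, 12-9, 13-3, 7-8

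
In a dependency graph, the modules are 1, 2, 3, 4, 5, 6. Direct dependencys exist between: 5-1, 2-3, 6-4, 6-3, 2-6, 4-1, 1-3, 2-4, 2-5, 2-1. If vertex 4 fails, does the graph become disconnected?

Deleting 4 leaves 1 component (was 1) (its neighbors 1, 2, 6 remain connected to each other), so 4 is not a cut vertex.

No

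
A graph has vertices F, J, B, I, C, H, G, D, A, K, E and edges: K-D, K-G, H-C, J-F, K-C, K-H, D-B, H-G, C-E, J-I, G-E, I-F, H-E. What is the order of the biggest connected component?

A is isolated — a component by itself.
Starting from F we can reach F, I, J. That is one component of size 3.
Starting from B we can reach B, C, D, E, G, H, K. That is one component of size 7.
The largest has 7 vertices.

7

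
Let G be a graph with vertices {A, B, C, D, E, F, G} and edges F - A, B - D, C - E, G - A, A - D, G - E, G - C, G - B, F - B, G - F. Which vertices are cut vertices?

Removing G increases the component count from 1 to 2, so G is a cut vertex.
By contrast removing B leaves 1 component; it is not a cut vertex. No other vertex is a cut vertex either.

G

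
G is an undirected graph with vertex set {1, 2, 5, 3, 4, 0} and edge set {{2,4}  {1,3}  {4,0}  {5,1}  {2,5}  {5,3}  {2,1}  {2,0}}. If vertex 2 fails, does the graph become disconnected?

Deleting 2 raises the number of components from 1 to 2, so 2 is a cut vertex.

Yes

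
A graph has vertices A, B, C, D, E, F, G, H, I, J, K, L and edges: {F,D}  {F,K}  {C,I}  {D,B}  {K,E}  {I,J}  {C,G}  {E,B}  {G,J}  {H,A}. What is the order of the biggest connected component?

L is isolated — a component by itself.
Starting from A we can reach A, H. That is one component of size 2.
Starting from C we can reach C, G, I, J. That is one component of size 4.
Starting from B we can reach B, D, E, F, K. That is one component of size 5.
The largest has 5 vertices.

5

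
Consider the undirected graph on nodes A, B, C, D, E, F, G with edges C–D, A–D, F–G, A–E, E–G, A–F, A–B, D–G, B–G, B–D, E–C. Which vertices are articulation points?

Removing B, for instance, still leaves 1 component. No single vertex removal increases the component count — the graph has no articulation points.

none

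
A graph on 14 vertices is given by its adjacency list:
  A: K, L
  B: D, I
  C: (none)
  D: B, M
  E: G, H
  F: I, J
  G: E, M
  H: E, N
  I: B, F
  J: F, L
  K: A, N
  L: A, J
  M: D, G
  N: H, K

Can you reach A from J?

Yes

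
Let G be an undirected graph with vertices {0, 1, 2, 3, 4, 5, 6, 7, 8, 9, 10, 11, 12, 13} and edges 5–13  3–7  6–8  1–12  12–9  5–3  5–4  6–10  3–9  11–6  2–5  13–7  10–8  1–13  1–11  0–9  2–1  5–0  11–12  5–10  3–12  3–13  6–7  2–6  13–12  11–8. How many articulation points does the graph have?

Removing 5 increases the component count from 1 to 2, so 5 is a cut vertex.
By contrast removing 11 leaves 1 component; it is not a cut vertex. No other vertex is a cut vertex either.

1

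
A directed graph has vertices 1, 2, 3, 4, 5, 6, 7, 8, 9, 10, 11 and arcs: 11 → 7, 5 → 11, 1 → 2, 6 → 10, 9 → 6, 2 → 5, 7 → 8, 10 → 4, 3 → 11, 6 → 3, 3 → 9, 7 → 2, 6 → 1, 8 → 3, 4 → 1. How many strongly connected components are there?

1

{1, 2, 3, 4, 5, 6, 7, 8, 9, 10, 11} are all mutually reachable — one SCC of size 11.
That gives 1 strongly connected component.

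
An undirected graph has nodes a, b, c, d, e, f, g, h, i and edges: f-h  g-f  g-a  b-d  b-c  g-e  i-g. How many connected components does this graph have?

Starting from b we can reach b, c, d. That is one component of size 3.
Starting from a we can reach a, e, f, g, h, i. That is one component of size 6.
Total: 2 components.

2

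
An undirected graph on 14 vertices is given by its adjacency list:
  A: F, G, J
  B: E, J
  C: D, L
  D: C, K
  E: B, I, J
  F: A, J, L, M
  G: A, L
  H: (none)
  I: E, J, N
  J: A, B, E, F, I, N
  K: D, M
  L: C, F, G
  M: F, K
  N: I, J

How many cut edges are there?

0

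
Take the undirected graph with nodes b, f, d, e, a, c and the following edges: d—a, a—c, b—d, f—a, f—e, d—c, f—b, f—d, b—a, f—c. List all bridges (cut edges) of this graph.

The edges on the cycle f-b-d-f are not bridges since each lies on that cycle.
But removing f—e disconnects f from e — this is a bridge.

e-f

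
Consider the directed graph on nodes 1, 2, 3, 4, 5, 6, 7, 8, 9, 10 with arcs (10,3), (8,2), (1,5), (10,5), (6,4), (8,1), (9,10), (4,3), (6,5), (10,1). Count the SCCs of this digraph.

{4} is an SCC by itself.
{8} is an SCC by itself.
{2} is an SCC by itself.
{5} is an SCC by itself.
{7} is an SCC by itself.
(and 5 more singleton SCCs)
That gives 10 strongly connected components.

10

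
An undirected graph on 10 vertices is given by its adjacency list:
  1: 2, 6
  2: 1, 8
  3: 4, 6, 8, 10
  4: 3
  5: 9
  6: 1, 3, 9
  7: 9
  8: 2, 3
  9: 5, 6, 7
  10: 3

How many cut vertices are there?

3

Removing 3 increases the component count from 1 to 3, so 3 is a cut vertex.
Removing 6 increases the component count from 1 to 2, so 6 is a cut vertex.
Removing 9 increases the component count from 1 to 3, so 9 is a cut vertex.
By contrast removing 7 leaves 1 component; it is not a cut vertex. No other vertex is a cut vertex either.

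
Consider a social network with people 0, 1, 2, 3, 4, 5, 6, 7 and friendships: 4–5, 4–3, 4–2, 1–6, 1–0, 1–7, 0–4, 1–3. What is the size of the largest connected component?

8

Starting from 0 we can reach 0, 1, 2, 3, 4, 5, 6, 7. That is one component of size 8.
The largest has 8 vertices.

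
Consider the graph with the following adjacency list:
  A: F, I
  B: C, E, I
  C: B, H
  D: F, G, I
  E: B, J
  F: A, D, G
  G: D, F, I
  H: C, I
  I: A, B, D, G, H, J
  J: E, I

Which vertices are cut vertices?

Removing I increases the component count from 1 to 2, so I is a cut vertex.
By contrast removing H leaves 1 component; it is not a cut vertex. No other vertex is a cut vertex either.

I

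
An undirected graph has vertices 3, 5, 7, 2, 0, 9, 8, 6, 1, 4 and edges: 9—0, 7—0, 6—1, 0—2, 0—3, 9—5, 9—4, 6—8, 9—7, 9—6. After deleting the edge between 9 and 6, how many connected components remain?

Before removal there is 1 component.
9—6 is a bridge — removing it separates 9's side from 6's side.
After removal: 2 components.

2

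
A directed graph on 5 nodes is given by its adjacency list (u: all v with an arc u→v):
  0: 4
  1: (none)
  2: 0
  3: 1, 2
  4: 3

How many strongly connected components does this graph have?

{0, 2, 3, 4} are all mutually reachable — one SCC of size 4.
{1} is an SCC by itself.
That gives 2 strongly connected components.

2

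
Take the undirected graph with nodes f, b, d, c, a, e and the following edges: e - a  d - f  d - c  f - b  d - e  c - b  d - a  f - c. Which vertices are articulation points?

Removing d increases the component count from 1 to 2, so d is a cut vertex.
By contrast removing a leaves 1 component; it is not a cut vertex. No other vertex is a cut vertex either.

d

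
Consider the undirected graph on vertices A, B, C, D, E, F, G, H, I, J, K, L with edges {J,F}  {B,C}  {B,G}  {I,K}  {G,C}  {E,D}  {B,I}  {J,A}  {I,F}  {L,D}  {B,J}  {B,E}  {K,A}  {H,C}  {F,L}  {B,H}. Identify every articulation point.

Removing B increases the component count from 1 to 2, so B is a cut vertex.
By contrast removing K leaves 1 component; it is not a cut vertex. No other vertex is a cut vertex either.

B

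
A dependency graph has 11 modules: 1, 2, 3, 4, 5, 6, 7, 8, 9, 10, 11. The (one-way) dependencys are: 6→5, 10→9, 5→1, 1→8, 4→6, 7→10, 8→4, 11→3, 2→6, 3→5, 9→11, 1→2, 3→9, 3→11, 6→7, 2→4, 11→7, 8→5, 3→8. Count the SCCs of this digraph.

{1, 2, 3, 4, 5, 6, 7, 8, 9, 10, 11} are all mutually reachable — one SCC of size 11.
That gives 1 strongly connected component.

1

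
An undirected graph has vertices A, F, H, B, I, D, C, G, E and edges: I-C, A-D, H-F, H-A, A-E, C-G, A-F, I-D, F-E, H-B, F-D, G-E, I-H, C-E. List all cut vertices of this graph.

H

Removing H increases the component count from 1 to 2, so H is a cut vertex.
By contrast removing C leaves 1 component; it is not a cut vertex. No other vertex is a cut vertex either.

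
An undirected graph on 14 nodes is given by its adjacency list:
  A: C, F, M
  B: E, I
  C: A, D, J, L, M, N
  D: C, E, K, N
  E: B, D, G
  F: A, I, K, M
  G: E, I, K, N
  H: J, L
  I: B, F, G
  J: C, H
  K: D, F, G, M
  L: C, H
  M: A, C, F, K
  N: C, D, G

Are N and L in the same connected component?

Yes

From N we can reach A, B, C, D, E, F, G, H, I, J, K, L, M, N, which includes L.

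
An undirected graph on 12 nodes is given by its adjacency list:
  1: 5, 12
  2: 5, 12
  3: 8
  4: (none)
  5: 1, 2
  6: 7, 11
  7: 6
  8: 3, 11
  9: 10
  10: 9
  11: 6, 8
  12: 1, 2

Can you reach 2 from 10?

The component containing 10 is {9, 10}, and 2 is not in it.

No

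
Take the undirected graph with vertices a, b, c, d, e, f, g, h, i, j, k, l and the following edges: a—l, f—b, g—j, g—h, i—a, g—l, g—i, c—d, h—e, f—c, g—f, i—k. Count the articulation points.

5

Removing c increases the component count from 1 to 2, so c is a cut vertex.
Removing f increases the component count from 1 to 3, so f is a cut vertex.
Removing g increases the component count from 1 to 4, so g is a cut vertex.
Likewise h, i are cut vertices.
By contrast removing a leaves 1 component; it is not a cut vertex. No other vertex is a cut vertex either.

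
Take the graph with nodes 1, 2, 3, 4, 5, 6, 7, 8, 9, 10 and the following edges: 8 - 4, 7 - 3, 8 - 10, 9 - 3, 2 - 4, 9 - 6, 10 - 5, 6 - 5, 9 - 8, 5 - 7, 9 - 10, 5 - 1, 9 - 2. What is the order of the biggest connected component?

10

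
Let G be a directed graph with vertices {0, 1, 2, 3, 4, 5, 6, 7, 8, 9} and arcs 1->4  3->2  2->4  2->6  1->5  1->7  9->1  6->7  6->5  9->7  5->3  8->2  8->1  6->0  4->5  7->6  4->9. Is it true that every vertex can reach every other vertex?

No

There is no directed path from 1 to 8, so the graph is not strongly connected.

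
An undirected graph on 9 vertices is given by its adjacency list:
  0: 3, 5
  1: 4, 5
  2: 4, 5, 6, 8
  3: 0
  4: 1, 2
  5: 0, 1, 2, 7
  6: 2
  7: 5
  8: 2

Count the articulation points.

Removing 0 increases the component count from 1 to 2, so 0 is a cut vertex.
Removing 2 increases the component count from 1 to 3, so 2 is a cut vertex.
Removing 5 increases the component count from 1 to 3, so 5 is a cut vertex.
By contrast removing 8 leaves 1 component; it is not a cut vertex. No other vertex is a cut vertex either.

3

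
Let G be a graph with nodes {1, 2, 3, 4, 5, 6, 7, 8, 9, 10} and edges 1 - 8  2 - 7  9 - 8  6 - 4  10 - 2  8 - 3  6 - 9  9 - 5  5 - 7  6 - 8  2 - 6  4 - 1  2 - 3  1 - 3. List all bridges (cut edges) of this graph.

10-2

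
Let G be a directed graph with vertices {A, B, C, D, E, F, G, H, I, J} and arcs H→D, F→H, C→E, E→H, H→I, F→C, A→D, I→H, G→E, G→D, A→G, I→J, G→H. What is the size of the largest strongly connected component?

2

{H, I} are all mutually reachable — one SCC of size 2.
{B} is an SCC by itself.
{J} is an SCC by itself.
{C} is an SCC by itself.
{D} is an SCC by itself.
(and 4 more singleton SCCs)
The largest has 2 vertices.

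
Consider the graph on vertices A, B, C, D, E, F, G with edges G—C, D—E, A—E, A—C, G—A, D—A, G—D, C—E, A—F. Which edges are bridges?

A-F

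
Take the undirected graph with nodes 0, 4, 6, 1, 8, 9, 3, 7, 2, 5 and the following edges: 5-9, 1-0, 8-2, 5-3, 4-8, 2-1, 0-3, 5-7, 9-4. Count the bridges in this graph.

1

The edges on the cycle 5-9-4-8-2-1-0-3-5 are not bridges since each lies on that cycle.
But removing 5-7 disconnects 5 from 7 — this is a bridge.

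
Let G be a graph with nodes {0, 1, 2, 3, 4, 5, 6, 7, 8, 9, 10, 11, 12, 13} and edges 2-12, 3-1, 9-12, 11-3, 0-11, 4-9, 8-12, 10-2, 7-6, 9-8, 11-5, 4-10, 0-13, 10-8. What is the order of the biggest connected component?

6

Starting from 6 we can reach 6, 7. That is one component of size 2.
Starting from 0 we can reach 0, 1, 3, 5, 11, 13. That is one component of size 6.
Starting from 2 we can reach 2, 4, 8, 9, 10, 12. That is one component of size 6.
The largest has 6 vertices.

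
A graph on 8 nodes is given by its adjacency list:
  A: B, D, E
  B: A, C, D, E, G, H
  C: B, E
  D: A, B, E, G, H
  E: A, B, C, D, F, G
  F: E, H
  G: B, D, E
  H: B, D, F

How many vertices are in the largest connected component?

8

Starting from A we can reach A, B, C, D, E, F, G, H. That is one component of size 8.
The largest has 8 vertices.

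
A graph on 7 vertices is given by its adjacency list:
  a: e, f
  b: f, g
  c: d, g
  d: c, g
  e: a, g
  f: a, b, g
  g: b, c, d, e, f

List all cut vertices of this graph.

g

Removing g increases the component count from 1 to 2, so g is a cut vertex.
By contrast removing b leaves 1 component; it is not a cut vertex. No other vertex is a cut vertex either.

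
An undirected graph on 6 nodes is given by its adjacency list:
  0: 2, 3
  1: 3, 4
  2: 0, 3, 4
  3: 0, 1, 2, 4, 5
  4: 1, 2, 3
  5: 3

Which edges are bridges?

3-5

The edges on the cycle 3-2-0-3 are not bridges since each lies on that cycle.
But removing 5-3 disconnects 5 from 3 — this is a bridge.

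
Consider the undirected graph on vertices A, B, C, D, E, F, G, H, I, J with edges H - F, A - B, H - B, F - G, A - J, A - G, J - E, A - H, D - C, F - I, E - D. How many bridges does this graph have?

The edges on the cycle A-H-F-G-A are not bridges since each lies on that cycle.
But removing C - D disconnects C from D; removing J - E disconnects J from E; removing J - A disconnects J from A; removing F - I disconnects F from I — these are bridges.
In total 5 edges are bridges.

5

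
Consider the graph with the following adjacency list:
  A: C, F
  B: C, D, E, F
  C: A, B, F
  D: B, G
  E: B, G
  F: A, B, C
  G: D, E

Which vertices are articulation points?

B

Removing B increases the component count from 1 to 2, so B is a cut vertex.
By contrast removing A leaves 1 component; it is not a cut vertex. No other vertex is a cut vertex either.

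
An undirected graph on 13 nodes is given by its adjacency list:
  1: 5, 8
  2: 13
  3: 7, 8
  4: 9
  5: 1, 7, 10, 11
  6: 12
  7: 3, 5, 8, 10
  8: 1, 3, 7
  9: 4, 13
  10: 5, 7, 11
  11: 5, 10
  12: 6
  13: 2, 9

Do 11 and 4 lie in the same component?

The component containing 11 is {1, 3, 5, 7, 8, 10, 11}, and 4 is not in it.

No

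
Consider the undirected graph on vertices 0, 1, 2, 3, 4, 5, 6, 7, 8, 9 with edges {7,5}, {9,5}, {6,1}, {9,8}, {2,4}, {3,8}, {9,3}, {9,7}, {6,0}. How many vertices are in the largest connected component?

5

Starting from 2 we can reach 2, 4. That is one component of size 2.
Starting from 0 we can reach 0, 1, 6. That is one component of size 3.
Starting from 3 we can reach 3, 5, 7, 8, 9. That is one component of size 5.
The largest has 5 vertices.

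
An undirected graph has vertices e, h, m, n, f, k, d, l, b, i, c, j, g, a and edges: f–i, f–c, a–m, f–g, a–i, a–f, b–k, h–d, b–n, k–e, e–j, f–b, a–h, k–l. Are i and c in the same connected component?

From i we can reach a, b, c, d, e, f, g, h, i, j, k, l, m, n, which includes c.

Yes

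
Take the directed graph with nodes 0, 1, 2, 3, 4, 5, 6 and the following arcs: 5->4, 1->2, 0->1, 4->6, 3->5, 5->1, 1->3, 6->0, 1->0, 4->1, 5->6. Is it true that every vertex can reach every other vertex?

There is no directed path from 2 to 5, so the graph is not strongly connected.

No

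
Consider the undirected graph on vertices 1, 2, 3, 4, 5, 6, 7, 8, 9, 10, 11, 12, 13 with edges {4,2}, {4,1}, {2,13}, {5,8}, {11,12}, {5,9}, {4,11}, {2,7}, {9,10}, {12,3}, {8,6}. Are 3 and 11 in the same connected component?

From 3 we can reach 1, 2, 3, 4, 7, 11, 12, 13, which includes 11.

Yes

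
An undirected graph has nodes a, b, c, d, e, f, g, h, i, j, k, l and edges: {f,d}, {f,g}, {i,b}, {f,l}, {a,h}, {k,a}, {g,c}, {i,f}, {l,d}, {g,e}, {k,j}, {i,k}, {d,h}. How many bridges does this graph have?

The edges on the cycle f-l-d-f are not bridges since each lies on that cycle.
But removing c–g disconnects c from g; removing k–j disconnects k from j; removing g–f disconnects g from f; removing b–i disconnects b from i — these are bridges.
In total 5 edges are bridges.

5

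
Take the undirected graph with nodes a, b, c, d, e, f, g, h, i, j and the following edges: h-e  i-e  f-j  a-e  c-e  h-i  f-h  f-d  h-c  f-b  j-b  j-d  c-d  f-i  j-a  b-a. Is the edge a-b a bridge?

After removing a-b, the path a-j-b still connects them, so the edge is not a bridge.

No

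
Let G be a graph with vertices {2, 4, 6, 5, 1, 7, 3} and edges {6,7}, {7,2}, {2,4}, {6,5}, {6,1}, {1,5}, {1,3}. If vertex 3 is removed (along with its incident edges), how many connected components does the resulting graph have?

1

With 3 gone, the remaining components are: {1, 2, 4, 5, 6, 7}.
That is 1 component.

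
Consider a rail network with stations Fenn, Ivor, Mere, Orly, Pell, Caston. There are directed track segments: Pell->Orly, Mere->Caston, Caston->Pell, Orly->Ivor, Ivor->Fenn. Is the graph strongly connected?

No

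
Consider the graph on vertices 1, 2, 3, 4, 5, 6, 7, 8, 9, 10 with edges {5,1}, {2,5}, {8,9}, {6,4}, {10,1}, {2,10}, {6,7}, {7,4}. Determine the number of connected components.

4

3 is isolated — a component by itself.
Starting from 8 we can reach 8, 9. That is one component of size 2.
Starting from 4 we can reach 4, 6, 7. That is one component of size 3.
Starting from 1 we can reach 1, 2, 5, 10. That is one component of size 4.
Total: 4 components.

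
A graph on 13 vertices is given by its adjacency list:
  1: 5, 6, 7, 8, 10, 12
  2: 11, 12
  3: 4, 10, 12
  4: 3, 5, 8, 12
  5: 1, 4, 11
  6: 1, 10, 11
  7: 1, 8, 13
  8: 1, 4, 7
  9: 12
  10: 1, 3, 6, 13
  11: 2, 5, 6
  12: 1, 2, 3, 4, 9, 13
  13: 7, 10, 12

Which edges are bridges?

12-9

The edges on the cycle 1-12-13-7-1 are not bridges since each lies on that cycle.
But removing 9-12 disconnects 9 from 12 — this is a bridge.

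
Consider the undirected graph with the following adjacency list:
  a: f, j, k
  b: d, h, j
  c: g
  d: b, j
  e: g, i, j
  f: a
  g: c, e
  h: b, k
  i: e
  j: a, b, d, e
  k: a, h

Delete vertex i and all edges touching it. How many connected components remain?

With i gone, the remaining components are: {a, b, c, d, e, f, g, h, j, k}.
That is 1 component.

1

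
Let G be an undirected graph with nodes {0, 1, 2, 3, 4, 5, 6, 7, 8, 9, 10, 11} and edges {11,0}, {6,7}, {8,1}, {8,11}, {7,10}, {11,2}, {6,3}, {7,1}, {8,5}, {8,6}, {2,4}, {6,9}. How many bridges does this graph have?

The edges on the cycle 8-6-7-1-8 are not bridges since each lies on that cycle.
But removing 6 - 9 disconnects 6 from 9; removing 6 - 3 disconnects 6 from 3; removing 4 - 2 disconnects 4 from 2; removing 8 - 11 disconnects 8 from 11 — these are bridges.
In total 8 edges are bridges.

8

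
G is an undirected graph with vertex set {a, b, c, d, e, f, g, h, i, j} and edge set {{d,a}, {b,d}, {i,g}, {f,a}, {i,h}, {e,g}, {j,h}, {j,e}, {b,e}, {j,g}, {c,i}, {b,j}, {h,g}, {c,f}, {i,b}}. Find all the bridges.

The edges on the cycle i-b-j-h-i are not bridges since each lies on that cycle.
Every edge lies on some cycle, so there are no bridges.

none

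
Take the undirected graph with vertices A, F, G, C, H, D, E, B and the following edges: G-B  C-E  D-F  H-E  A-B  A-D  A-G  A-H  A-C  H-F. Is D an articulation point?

No

Deleting D leaves 1 component (was 1) (its neighbors A, F remain connected to each other), so D is not a cut vertex.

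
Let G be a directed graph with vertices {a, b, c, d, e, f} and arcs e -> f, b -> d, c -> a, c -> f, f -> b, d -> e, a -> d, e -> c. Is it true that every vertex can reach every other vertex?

From e we can reach every vertex (a, b, c, d, e, f), and every vertex can reach e (a, b, c, d, e, f). So the whole graph is one strongly connected component.

Yes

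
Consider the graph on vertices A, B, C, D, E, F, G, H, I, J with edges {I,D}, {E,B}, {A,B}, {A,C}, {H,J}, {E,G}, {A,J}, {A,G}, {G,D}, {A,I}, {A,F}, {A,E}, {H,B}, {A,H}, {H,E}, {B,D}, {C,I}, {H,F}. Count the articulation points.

0

Removing C, for instance, still leaves 1 component. No single vertex removal increases the component count — the graph has no articulation points.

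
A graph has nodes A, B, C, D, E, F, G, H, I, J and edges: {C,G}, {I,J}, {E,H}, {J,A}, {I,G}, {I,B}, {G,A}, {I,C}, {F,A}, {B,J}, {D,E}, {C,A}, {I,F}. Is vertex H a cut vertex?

Deleting H leaves 2 components (was 2), so H is not a cut vertex.

No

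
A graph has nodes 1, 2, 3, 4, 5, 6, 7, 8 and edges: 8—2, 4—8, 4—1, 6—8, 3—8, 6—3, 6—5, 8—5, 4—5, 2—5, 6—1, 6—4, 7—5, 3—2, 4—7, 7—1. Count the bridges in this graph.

0

The edges on the cycle 6-3-8-5-7-4-6 are not bridges since each lies on that cycle.
Every edge lies on some cycle, so there are no bridges.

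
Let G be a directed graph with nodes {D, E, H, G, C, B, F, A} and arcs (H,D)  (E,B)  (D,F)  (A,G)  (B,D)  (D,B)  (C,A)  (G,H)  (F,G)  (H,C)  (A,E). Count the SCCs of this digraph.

{A, B, C, D, E, F, G, H} are all mutually reachable — one SCC of size 8.
That gives 1 strongly connected component.

1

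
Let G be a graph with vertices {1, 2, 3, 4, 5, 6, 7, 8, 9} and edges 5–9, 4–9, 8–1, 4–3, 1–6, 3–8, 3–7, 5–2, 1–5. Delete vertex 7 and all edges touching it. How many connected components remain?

1

With 7 gone, the remaining components are: {1, 2, 3, 4, 5, 6, 8, 9}.
That is 1 component.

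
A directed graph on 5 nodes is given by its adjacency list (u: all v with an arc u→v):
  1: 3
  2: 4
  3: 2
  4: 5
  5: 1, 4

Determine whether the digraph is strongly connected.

Yes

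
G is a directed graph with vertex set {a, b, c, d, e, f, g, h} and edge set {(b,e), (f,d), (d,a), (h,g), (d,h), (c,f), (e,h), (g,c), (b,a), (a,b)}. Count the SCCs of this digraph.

{a, b, c, d, e, f, g, h} are all mutually reachable — one SCC of size 8.
That gives 1 strongly connected component.

1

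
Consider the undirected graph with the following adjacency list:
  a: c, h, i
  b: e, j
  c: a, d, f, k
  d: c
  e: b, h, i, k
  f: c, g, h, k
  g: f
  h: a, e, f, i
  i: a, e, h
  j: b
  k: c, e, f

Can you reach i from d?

Yes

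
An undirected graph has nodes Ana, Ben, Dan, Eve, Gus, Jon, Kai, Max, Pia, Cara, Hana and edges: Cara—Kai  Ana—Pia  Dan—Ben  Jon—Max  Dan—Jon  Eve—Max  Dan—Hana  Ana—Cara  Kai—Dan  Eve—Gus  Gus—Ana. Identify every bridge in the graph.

Ana-Pia, Ben-Dan, Dan-Hana

The edges on the cycle Eve-Gus-Ana-Cara-Kai-Dan-Jon-Max-Eve are not bridges since each lies on that cycle.
But removing Ben—Dan disconnects Ben from Dan; removing Pia—Ana disconnects Pia from Ana; removing Hana—Dan disconnects Hana from Dan — these are bridges.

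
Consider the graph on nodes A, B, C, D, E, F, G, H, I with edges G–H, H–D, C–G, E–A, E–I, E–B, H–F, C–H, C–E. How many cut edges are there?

The edges on the cycle C-G-H-C are not bridges since each lies on that cycle.
But removing E–B disconnects E from B; removing C–E disconnects C from E; removing E–A disconnects E from A; removing H–D disconnects H from D — these are bridges.
In total 6 edges are bridges.

6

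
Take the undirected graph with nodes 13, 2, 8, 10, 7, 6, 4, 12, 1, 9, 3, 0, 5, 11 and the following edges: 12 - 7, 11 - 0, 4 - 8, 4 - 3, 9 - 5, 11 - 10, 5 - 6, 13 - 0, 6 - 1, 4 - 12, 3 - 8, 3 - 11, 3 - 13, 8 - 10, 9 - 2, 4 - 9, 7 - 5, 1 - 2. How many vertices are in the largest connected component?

Starting from 0 we can reach 0, 1, 2, 3, 4, 5, 6, 7, 8, 9, 10, 11, 12, 13. That is one component of size 14.
The largest has 14 vertices.

14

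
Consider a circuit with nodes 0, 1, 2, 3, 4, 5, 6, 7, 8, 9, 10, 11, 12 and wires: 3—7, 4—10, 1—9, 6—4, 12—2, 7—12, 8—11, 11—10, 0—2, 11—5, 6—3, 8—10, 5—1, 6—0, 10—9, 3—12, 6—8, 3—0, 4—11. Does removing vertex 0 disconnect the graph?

Deleting 0 leaves 1 component (was 1) (its neighbors 2, 3, 6 remain connected to each other), so 0 is not a cut vertex.

No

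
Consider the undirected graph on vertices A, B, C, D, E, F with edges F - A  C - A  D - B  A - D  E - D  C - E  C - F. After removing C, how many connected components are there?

1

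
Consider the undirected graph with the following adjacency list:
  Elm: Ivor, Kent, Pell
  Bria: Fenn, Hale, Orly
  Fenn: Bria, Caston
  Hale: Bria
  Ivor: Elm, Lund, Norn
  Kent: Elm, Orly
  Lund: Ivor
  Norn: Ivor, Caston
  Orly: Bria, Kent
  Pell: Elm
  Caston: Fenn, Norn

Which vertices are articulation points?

Removing Elm increases the component count from 1 to 2, so Elm is a cut vertex.
Removing Bria increases the component count from 1 to 2, so Bria is a cut vertex.
Removing Ivor increases the component count from 1 to 2, so Ivor is a cut vertex.
By contrast removing Caston leaves 1 component; it is not a cut vertex. No other vertex is a cut vertex either.

Elm, Bria, Ivor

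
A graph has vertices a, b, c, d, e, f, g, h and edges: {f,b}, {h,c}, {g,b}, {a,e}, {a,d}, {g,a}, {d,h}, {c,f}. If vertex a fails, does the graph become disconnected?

Yes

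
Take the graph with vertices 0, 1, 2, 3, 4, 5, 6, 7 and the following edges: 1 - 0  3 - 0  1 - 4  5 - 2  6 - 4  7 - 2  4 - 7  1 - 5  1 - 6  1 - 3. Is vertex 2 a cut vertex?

No

Deleting 2 leaves 1 component (was 1) (its neighbors 5, 7 remain connected to each other), so 2 is not a cut vertex.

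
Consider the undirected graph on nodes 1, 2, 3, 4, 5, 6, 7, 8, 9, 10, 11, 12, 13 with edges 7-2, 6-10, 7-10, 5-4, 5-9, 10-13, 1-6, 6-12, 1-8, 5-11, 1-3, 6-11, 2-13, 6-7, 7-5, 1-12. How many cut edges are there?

The edges on the cycle 7-10-13-2-7 are not bridges since each lies on that cycle.
But removing 4-5 disconnects 4 from 5; removing 1-3 disconnects 1 from 3; removing 1-8 disconnects 1 from 8; removing 9-5 disconnects 9 from 5 — these are bridges.
That makes 4 bridges.

4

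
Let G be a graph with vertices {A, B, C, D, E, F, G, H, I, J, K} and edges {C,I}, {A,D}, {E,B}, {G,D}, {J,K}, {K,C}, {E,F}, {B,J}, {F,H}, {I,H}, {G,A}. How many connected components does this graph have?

Starting from A we can reach A, D, G. That is one component of size 3.
Starting from B we can reach B, C, E, F, H, I, J, K. That is one component of size 8.
Total: 2 components.

2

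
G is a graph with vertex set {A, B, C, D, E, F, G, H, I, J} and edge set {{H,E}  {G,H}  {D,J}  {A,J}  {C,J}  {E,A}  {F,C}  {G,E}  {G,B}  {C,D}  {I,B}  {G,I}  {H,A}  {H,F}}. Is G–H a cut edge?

After removing G–H, the path G-E-H still connects them, so the edge is not a bridge.

No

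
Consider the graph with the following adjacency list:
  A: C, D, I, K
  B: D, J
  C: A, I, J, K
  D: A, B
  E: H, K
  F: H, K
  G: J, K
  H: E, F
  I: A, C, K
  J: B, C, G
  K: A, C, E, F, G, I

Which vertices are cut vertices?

Removing K increases the component count from 1 to 2, so K is a cut vertex.
By contrast removing I leaves 1 component; it is not a cut vertex. No other vertex is a cut vertex either.

K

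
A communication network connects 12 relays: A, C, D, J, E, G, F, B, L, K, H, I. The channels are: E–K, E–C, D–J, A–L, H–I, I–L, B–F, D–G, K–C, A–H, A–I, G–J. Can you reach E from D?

No

The component containing D is {D, G, J}, and E is not in it.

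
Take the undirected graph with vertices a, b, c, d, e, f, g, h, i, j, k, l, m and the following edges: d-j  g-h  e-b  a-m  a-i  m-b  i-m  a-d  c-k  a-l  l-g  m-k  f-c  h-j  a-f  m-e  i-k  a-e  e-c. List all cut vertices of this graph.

Removing a increases the component count from 1 to 2, so a is a cut vertex.
By contrast removing h leaves 1 component; it is not a cut vertex. No other vertex is a cut vertex either.

a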